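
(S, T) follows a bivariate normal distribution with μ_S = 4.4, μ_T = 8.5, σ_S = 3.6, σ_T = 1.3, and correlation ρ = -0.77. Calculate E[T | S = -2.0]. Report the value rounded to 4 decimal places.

10.2796

E[T | S=x] = μ_T + ρ(σ_T/σ_S)(x − μ_S) for jointly normal variables.
E[T | S=-2.0] = 8.5 + (-0.77)·(1.3/3.6)·(-2.0 − (4.4)) = 8.5 + (-0.27806)·(-6.4) = 10.2796.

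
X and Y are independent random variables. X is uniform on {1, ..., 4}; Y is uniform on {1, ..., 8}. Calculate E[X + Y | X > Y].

5

Outcomes with X > Y: (2,1), (3,1), (3,2), (4,1), (4,2), (4,3), each with probability 1/32.
E[X + Y | X > Y] = (3 + 4 + 5 + 5 + 6 + 7) / 6 = 5.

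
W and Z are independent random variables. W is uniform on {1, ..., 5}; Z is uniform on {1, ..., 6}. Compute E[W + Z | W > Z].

6

P(W > Z) = 1/3.
Summing (W+Z)·P(x,y) over outcomes with W > Z gives 2.
E[W + Z | W > Z] = (2) / (1/3) = 6.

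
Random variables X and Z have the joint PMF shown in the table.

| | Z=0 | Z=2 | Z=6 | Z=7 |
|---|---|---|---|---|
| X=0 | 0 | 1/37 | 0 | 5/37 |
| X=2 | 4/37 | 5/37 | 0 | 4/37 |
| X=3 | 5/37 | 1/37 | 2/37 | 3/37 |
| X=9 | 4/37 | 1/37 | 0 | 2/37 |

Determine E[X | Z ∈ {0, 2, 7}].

P(Z ∈ {0, 2, 7}) = 35/37.
Summing X·P(X=x,Z=y) over the conditioning event gives 116/37.
E[X | Z ∈ {0, 2, 7}] = (116/37) / (35/37) = 116/35.

116/35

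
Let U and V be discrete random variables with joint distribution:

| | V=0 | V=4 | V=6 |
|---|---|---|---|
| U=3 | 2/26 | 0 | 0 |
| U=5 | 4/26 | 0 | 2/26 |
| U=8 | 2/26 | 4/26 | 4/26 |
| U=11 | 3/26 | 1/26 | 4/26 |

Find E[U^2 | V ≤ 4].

493/8

P(V ≤ 4) = 8/13.
Σ U^2·P over the event = 9·(2/26) + 25·(4/26) + 64·(2/26) + 64·(4/26) + 121·(3/26) + 121·(1/26) = 493/13.
E[U^2 | V ≤ 4] = (493/13) / (8/13) = 493/8.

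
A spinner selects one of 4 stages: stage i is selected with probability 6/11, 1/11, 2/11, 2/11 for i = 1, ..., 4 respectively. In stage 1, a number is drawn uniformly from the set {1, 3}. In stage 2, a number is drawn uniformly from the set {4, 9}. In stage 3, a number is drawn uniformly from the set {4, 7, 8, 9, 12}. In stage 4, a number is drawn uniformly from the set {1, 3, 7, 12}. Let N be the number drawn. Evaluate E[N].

E[N | stage 1] = (1+3)/2 = 2.
E[N | stage 2] = (4+9)/2 = 13/2.
E[N | stage 3] = (4+7+8+9+12)/5 = 8.
E[N | stage 4] = (1+3+7+12)/4 = 23/4.
E[N] = (6/11)·(2) + (1/11)·(13/2) + (2/11)·(8) + (2/11)·(23/4) = 46/11.

46/11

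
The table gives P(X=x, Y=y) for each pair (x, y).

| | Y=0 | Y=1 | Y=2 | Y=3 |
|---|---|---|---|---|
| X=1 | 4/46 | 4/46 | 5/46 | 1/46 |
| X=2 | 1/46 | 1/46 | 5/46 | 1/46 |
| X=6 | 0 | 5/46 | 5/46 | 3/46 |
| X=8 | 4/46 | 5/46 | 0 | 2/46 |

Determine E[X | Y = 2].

3

P(Y = 2) = 15/46.
Summing X·P(X=x,Y=y) over the conditioning event gives 45/46.
E[X | Y = 2] = (45/46) / (15/46) = 3.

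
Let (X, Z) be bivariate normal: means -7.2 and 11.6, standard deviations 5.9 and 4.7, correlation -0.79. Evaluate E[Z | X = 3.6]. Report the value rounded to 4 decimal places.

The regression of Z on X has slope ρ·σ_Z/σ_X and passes through (μ_X, μ_Z).
E[Z | X=3.6] = 11.6 + (-0.79)·(4.7/5.9)·(3.6 − (-7.2)) = 11.6 + (-0.62932)·(10.8) = 4.8033.

4.8033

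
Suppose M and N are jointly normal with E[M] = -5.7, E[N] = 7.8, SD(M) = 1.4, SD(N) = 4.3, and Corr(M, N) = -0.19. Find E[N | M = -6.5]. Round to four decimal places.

E[N | M=x] = μ_N + ρ(σ_N/σ_M)(x − μ_M) for jointly normal variables.
E[N | M=-6.5] = 7.8 + (-0.19)·(4.3/1.4)·(-6.5 − (-5.7)) = 7.8 + (-0.58357)·(-0.8) = 8.2669.

8.2669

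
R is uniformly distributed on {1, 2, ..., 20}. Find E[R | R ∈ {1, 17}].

P(R ∈ {1, 17}) = 1/10.
Σ over the event: 1·1/20 + 17·1/20 = 9/10.
E[R | R ∈ {1, 17}] = (9/10) / (1/10) = 9.

9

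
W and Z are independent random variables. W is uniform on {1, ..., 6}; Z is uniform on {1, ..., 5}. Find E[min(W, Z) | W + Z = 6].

P(W + Z = 6) = 1/6.
Summing min(W,Z)·P(x,y) over outcomes with W + Z = 6 gives 3/10.
E[min(W, Z) | W + Z = 6] = (3/10) / (1/6) = 9/5.

9/5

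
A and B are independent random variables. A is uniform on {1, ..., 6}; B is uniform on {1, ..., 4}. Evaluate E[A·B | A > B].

145/14

P(A > B) = 7/12.
Summing AB·P(x,y) over outcomes with A > B gives 145/24.
E[A·B | A > B] = (145/24) / (7/12) = 145/14.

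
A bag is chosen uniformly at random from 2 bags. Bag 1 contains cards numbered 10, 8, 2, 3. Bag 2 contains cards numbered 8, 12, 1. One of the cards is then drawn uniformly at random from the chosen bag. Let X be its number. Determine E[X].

E[X | bag 1] = (10+8+2+3)/4 = 23/4.
E[X | bag 2] = (8+12+1)/3 = 7.
By the law of total expectation,
E[X] = (1/2)·(23/4) + (1/2)·(7) = 51/8.

51/8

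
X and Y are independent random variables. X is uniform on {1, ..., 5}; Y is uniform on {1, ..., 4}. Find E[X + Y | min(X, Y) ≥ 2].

13/2

P(min(X, Y) ≥ 2) = 3/5.
Summing (X+Y)·P(x,y) over outcomes with min(X, Y) ≥ 2 gives 39/10.
E[X + Y | min(X, Y) ≥ 2] = (39/10) / (3/5) = 13/2.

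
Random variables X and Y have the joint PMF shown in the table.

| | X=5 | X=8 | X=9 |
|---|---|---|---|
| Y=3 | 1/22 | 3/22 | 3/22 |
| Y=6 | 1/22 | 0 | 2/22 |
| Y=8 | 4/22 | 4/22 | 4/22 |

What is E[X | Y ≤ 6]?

79/10

P(Y ≤ 6) = 5/11.
Σ X·P over the event = 5·(1/22) + 5·(1/22) + 8·(3/22) + 9·(3/22) + 9·(2/22) = 79/22.
E[X | Y ≤ 6] = (79/22) / (5/11) = 79/10.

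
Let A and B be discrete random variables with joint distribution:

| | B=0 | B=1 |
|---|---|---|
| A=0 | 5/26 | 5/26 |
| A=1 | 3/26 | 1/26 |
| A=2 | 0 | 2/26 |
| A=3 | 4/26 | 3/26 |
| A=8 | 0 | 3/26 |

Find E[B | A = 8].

P(A = 8) = 3/26.
Σ B·P over the event = 1·(3/26) = 3/26.
E[B | A = 8] = (3/26) / (3/26) = 1.

1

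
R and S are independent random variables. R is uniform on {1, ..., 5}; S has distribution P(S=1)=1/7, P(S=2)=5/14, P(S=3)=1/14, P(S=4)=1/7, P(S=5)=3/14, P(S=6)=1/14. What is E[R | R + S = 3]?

P(R + S = 3) = 1/10.
Summing R·P(x,y) over outcomes with R + S = 3 gives 9/70.
E[R | R + S = 3] = (9/70) / (1/10) = 9/7.

9/7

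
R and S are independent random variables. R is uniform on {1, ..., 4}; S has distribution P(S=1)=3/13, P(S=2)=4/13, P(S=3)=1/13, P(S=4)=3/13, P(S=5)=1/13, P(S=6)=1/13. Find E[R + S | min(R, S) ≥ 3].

P(min(R, S) ≥ 3) = 3/13.
Summing (R+S)·P(x,y) over outcomes with min(R, S) ≥ 3 gives 47/26.
E[R + S | min(R, S) ≥ 3] = (47/26) / (3/13) = 47/6.

47/6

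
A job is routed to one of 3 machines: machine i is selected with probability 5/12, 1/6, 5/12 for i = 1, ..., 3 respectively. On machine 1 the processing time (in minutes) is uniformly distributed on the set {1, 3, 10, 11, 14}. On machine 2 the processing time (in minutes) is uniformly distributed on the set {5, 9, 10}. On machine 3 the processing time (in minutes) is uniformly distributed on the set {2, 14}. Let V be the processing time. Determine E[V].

95/12

E[V | machine 1] = (1+3+10+11+14)/5 = 39/5.
E[V | machine 2] = (5+9+10)/3 = 8.
E[V | machine 3] = (2+14)/2 = 8.
By the law of total expectation,
E[V] = (5/12)·(39/5) + (1/6)·(8) + (5/12)·(8) = 95/12.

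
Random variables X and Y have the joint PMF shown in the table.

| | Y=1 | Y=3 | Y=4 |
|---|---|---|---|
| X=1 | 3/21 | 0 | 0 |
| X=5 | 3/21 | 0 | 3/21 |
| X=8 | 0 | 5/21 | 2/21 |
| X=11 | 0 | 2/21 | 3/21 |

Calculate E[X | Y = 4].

P(Y = 4) = 8/21.
Σ X·P over the event = 5·(3/21) + 8·(2/21) + 11·(3/21) = 64/21.
E[X | Y = 4] = (64/21) / (8/21) = 8.

8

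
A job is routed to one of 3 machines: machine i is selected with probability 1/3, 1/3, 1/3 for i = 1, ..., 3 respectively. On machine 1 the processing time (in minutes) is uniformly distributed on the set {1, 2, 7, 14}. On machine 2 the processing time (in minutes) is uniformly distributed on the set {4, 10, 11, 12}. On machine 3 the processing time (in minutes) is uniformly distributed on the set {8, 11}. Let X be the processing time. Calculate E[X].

33/4

E[X | machine 1] = (1+2+7+14)/4 = 6.
E[X | machine 2] = (4+10+11+12)/4 = 37/4.
E[X | machine 3] = (8+11)/2 = 19/2.
E[X] = (1/3)·(6) + (1/3)·(37/4) + (1/3)·(19/2) = 33/4.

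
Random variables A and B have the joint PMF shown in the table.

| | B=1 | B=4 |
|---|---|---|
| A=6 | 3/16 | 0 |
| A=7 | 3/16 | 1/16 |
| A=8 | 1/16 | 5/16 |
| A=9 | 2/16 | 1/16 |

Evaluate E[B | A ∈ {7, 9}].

P(A ∈ {7, 9}) = 7/16.
Summing B·P(A=x,B=y) over the conditioning event gives 13/16.
E[B | A ∈ {7, 9}] = (13/16) / (7/16) = 13/7.

13/7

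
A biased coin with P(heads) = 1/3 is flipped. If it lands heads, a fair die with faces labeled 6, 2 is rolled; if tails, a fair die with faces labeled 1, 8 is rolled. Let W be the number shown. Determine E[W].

E[W | heads] = (6+2)/2 = 4.
E[W | tails] = (1+8)/2 = 9/2.
By the law of total expectation,
E[W] = (1/3)·(4) + (2/3)·(9/2) = 13/3.

13/3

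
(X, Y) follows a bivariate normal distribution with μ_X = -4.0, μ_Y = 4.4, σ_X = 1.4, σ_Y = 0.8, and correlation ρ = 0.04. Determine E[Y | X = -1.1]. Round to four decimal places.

4.4663

The regression of Y on X has slope ρ·σ_Y/σ_X and passes through (μ_X, μ_Y).
E[Y | X=-1.1] = 4.4 + (0.04)·(0.8/1.4)·(-1.1 − (-4.0)) = 4.4 + (0.022857)·(2.9) = 4.4663.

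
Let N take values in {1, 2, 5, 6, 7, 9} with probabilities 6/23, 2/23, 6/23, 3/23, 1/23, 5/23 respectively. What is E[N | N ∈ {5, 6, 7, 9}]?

P(N ∈ {5, 6, 7, 9}) = 15/23.
Σ over the event: 5·6/23 + 6·3/23 + 7·1/23 + 9·5/23 = 100/23.
E[N | N ∈ {5, 6, 7, 9}] = (100/23) / (15/23) = 20/3.

20/3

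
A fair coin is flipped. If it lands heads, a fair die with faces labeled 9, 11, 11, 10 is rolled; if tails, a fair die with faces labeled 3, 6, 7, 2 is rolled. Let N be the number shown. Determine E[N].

59/8

E[N | heads] = (9+11+11+10)/4 = 41/4.
E[N | tails] = (3+6+7+2)/4 = 9/2.
E[N] = (1/2)·(41/4) + (1/2)·(9/2) = 59/8.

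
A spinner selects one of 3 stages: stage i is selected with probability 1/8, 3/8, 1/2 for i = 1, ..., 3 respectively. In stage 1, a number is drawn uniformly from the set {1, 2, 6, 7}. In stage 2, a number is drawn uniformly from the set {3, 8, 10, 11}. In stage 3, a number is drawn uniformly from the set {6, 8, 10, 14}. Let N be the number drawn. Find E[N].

33/4

E[N | stage 1] = (1+2+6+7)/4 = 4.
E[N | stage 2] = (3+8+10+11)/4 = 8.
E[N | stage 3] = (6+8+10+14)/4 = 19/2.
By the law of total expectation,
E[N] = (1/8)·(4) + (3/8)·(8) + (1/2)·(19/2) = 33/4.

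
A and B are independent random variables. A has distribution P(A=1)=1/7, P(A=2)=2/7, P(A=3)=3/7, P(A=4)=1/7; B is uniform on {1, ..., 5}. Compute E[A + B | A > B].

P(A > B) = 11/35.
Summing (A+B)·P(x,y) over outcomes with A > B gives 51/35.
E[A + B | A > B] = (51/35) / (11/35) = 51/11.

51/11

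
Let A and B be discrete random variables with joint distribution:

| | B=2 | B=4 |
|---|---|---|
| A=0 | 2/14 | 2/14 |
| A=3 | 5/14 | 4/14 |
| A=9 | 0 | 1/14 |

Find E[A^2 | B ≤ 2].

45/7

P(B ≤ 2) = 1/2.
Σ A^2·P over the event = 0·(2/14) + 9·(5/14) = 45/14.
E[A^2 | B ≤ 2] = (45/14) / (1/2) = 45/7.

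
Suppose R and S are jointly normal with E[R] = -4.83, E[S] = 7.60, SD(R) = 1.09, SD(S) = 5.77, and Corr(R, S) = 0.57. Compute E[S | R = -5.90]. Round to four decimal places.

4.3714

E[S | R=x] = μ_S + ρ(σ_S/σ_R)(x − μ_R) for jointly normal variables.
E[S | R=-5.90] = 7.60 + (0.57)·(5.77/1.09)·(-5.90 − (-4.83)) = 7.60 + (3.01734)·(-1.07) = 4.3714.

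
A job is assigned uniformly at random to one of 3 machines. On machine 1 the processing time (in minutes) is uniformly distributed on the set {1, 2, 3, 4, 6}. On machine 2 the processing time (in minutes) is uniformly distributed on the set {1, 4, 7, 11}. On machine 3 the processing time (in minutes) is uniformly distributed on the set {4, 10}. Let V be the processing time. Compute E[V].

319/60

E[V | machine 1] = (1+2+3+4+6)/5 = 16/5.
E[V | machine 2] = (1+4+7+11)/4 = 23/4.
E[V | machine 3] = (4+10)/2 = 7.
E[V] = (1/3)·(16/5) + (1/3)·(23/4) + (1/3)·(7) = 319/60.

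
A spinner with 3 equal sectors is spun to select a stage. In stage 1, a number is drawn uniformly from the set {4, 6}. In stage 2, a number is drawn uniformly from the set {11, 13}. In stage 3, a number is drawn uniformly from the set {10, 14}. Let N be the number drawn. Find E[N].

E[N | stage 1] = (4+6)/2 = 5.
E[N | stage 2] = (11+13)/2 = 12.
E[N | stage 3] = (10+14)/2 = 12.
E[N] = (1/3)·(5) + (1/3)·(12) + (1/3)·(12) = 29/3.

29/3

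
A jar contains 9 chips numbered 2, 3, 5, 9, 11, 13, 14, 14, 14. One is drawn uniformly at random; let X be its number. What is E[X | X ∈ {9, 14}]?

P(X ∈ {9, 14}) = 4/9.
Σ over the event: 9·1/9 + 14·1/3 = 17/3.
E[X | X ∈ {9, 14}] = (17/3) / (4/9) = 51/4.

51/4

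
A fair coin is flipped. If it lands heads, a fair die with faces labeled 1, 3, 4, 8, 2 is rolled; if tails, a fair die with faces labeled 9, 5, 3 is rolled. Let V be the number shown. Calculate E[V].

139/30

E[V | heads] = (1+3+4+8+2)/5 = 18/5.
E[V | tails] = (9+5+3)/3 = 17/3.
E[V] = (1/2)·(18/5) + (1/2)·(17/3) = 139/30.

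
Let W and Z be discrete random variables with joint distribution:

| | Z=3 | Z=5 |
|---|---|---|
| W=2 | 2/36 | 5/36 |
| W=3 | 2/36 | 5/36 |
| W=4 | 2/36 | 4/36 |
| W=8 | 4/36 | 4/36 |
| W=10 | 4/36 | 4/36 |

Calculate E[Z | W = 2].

31/7

P(W = 2) = 7/36.
Σ Z·P over the event = 3·(2/36) + 5·(5/36) = 31/36.
E[Z | W = 2] = (31/36) / (7/36) = 31/7.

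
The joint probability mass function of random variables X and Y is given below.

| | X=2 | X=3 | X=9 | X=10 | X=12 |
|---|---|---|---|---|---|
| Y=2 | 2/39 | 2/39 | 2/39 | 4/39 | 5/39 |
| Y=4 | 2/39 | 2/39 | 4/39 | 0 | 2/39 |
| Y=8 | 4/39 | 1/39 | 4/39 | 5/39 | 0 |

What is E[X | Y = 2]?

P(Y = 2) = 5/13.
Σ X·P over the event = 2·(2/39) + 3·(2/39) + 9·(2/39) + 10·(4/39) + 12·(5/39) = 128/39.
E[X | Y = 2] = (128/39) / (5/13) = 128/15.

128/15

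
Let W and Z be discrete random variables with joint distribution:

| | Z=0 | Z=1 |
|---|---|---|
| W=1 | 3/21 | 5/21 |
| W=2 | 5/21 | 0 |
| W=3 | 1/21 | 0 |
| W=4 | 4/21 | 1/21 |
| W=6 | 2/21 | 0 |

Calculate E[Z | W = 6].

P(W = 6) = 2/21.
Σ Z·P over the event = 0·(2/21) = 0.
E[Z | W = 6] = (0) / (2/21) = 0.

0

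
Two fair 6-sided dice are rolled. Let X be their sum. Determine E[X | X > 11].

12

P(X > 11) = 1/36.
Σ over the event: 12·1/36 = 1/3.
E[X | X > 11] = (1/3) / (1/36) = 12.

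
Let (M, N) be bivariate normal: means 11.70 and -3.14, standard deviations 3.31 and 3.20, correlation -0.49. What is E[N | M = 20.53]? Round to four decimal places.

E[N | M=x] = μ_N + ρ(σ_N/σ_M)(x − μ_M) for jointly normal variables.
E[N | M=20.53] = -3.14 + (-0.49)·(3.20/3.31)·(20.53 − (11.70)) = -3.14 + (-0.47372)·(8.83) = -7.3229.

-7.3229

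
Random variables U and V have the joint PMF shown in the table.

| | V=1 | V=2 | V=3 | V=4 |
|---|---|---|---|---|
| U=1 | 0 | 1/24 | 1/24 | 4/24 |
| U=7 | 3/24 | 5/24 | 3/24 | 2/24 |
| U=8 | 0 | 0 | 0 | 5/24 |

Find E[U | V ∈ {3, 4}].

16/3

P(V ∈ {3, 4}) = 5/8.
Σ U·P over the event = 1·(1/24) + 1·(4/24) + 7·(3/24) + 7·(2/24) + 8·(5/24) = 10/3.
E[U | V ∈ {3, 4}] = (10/3) / (5/8) = 16/3.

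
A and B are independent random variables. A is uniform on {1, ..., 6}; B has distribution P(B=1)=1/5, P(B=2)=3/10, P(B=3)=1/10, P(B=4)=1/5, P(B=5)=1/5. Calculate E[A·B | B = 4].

14

P(B = 4) = 1/5.
Summing AB·P(x,y) over outcomes with B = 4 gives 14/5.
E[A·B | B = 4] = (14/5) / (1/5) = 14.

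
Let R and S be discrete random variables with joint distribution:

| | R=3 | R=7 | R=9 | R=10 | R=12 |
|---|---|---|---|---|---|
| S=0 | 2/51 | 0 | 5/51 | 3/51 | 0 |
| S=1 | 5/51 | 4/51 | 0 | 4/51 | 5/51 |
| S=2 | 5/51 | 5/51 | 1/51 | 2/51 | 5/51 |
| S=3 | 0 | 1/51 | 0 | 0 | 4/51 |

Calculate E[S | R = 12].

P(R = 12) = 14/51.
Summing S·P(R=x,S=y) over the conditioning event gives 9/17.
E[S | R = 12] = (9/17) / (14/51) = 27/14.

27/14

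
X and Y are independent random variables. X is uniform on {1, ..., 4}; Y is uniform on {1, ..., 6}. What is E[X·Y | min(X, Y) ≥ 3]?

63/4

P(min(X, Y) ≥ 3) = 1/3.
Summing XY·P(x,y) over outcomes with min(X, Y) ≥ 3 gives 21/4.
E[X·Y | min(X, Y) ≥ 3] = (21/4) / (1/3) = 63/4.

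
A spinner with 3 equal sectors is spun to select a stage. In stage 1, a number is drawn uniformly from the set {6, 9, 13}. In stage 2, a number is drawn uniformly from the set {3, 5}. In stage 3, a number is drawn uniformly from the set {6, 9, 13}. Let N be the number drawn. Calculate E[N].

68/9

E[N | stage 1] = (6+9+13)/3 = 28/3.
E[N | stage 2] = (3+5)/2 = 4.
E[N | stage 3] = (6+9+13)/3 = 28/3.
E[N] = (1/3)·(28/3) + (1/3)·(4) + (1/3)·(28/3) = 68/9.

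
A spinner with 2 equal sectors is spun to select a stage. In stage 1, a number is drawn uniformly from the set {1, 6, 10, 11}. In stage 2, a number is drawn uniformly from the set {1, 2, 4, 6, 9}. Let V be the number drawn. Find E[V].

57/10

E[V | stage 1] = (1+6+10+11)/4 = 7.
E[V | stage 2] = (1+2+4+6+9)/5 = 22/5.
By the law of total expectation,
E[V] = (1/2)·(7) + (1/2)·(22/5) = 57/10.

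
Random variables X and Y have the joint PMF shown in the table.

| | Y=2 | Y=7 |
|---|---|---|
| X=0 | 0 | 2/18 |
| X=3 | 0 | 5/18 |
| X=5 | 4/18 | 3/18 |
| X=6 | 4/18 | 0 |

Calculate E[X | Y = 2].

P(Y = 2) = 4/9.
Σ X·P over the event = 5·(4/18) + 6·(4/18) = 22/9.
E[X | Y = 2] = (22/9) / (4/9) = 11/2.

11/2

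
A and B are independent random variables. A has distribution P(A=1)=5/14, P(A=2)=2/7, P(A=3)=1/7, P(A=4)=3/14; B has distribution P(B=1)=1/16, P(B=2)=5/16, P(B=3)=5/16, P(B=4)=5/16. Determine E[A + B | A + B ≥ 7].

P(A + B ≥ 7) = 5/28.
Summing (A+B)·P(x,y) over outcomes with A + B ≥ 7 gives 295/224.
E[A + B | A + B ≥ 7] = (295/224) / (5/28) = 59/8.

59/8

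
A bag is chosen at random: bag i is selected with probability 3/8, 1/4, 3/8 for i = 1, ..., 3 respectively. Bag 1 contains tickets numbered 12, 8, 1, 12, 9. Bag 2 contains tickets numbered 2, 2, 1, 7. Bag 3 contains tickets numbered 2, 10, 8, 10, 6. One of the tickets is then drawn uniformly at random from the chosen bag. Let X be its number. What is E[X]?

E[X | bag 1] = (12+8+1+12+9)/5 = 42/5.
E[X | bag 2] = (2+2+1+7)/4 = 3.
E[X | bag 3] = (2+10+8+10+6)/5 = 36/5.
By the law of total expectation,
E[X] = (3/8)·(42/5) + (1/4)·(3) + (3/8)·(36/5) = 33/5.

33/5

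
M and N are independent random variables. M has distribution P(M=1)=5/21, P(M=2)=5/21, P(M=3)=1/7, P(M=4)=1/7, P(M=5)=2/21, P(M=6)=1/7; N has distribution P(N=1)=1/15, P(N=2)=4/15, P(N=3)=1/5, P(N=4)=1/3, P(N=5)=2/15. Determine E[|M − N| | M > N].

49/23

P(M > N) = 23/63.
Summing |M−N|·P(x,y) over outcomes with M > N gives 7/9.
E[|M − N| | M > N] = (7/9) / (23/63) = 49/23.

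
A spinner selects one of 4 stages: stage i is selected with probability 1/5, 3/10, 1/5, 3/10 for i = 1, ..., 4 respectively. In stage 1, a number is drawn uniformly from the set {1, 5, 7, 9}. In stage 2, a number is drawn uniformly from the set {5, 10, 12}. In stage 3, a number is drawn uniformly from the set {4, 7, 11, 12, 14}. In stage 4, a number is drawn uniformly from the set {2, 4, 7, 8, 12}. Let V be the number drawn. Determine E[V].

E[V | stage 1] = (1+5+7+9)/4 = 11/2.
E[V | stage 2] = (5+10+12)/3 = 9.
E[V | stage 3] = (4+7+11+12+14)/5 = 48/5.
E[V | stage 4] = (2+4+7+8+12)/5 = 33/5.
By the law of total expectation,
E[V] = (1/5)·(11/2) + (3/10)·(9) + (1/5)·(48/5) + (3/10)·(33/5) = 77/10.

77/10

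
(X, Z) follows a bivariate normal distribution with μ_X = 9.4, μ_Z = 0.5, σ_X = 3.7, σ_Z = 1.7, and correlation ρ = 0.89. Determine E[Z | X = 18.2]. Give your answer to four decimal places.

4.0985

E[Z | X=x] = μ_Z + ρ(σ_Z/σ_X)(x − μ_X) for jointly normal variables.
E[Z | X=18.2] = 0.5 + (0.89)·(1.7/3.7)·(18.2 − (9.4)) = 0.5 + (0.40892)·(8.8) = 4.0985.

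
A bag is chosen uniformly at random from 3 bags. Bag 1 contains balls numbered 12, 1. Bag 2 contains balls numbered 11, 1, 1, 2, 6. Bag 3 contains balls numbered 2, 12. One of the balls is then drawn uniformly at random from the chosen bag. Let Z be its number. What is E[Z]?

59/10

E[Z | bag 1] = (12+1)/2 = 13/2.
E[Z | bag 2] = (11+1+1+2+6)/5 = 21/5.
E[Z | bag 3] = (2+12)/2 = 7.
By the law of total expectation,
E[Z] = (1/3)·(13/2) + (1/3)·(21/5) + (1/3)·(7) = 59/10.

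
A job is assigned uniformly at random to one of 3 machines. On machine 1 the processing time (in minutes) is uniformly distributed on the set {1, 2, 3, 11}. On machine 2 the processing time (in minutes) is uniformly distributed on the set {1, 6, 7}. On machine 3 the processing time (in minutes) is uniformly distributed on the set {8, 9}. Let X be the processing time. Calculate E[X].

209/36

E[X | machine 1] = (1+2+3+11)/4 = 17/4.
E[X | machine 2] = (1+6+7)/3 = 14/3.
E[X | machine 3] = (8+9)/2 = 17/2.
By the law of total expectation,
E[X] = (1/3)·(17/4) + (1/3)·(14/3) + (1/3)·(17/2) = 209/36.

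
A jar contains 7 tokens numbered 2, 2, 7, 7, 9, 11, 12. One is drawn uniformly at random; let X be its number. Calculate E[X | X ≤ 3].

2

P(X ≤ 3) = 2/7.
Σ over the event: 2·2/7 = 4/7.
E[X | X ≤ 3] = (4/7) / (2/7) = 2.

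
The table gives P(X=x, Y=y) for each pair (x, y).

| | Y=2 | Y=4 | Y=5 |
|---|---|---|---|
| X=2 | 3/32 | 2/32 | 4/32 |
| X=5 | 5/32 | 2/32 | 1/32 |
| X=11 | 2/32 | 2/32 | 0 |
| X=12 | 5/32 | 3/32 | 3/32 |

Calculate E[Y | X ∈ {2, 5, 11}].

P(X ∈ {2, 5, 11}) = 21/32.
Summing Y·P(X=x,Y=y) over the conditioning event gives 69/32.
E[Y | X ∈ {2, 5, 11}] = (69/32) / (21/32) = 23/7.

23/7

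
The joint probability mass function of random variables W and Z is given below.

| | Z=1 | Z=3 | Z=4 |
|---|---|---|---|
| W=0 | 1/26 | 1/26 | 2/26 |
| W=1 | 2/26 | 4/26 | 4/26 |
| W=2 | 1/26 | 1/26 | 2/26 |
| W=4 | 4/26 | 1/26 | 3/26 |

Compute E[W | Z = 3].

10/7

P(Z = 3) = 7/26.
Summing W·P(W=x,Z=y) over the conditioning event gives 5/13.
E[W | Z = 3] = (5/13) / (7/26) = 10/7.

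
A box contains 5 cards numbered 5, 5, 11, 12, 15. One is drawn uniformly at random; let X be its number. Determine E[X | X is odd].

P(X is odd) = 4/5.
Σ over the event: 5·2/5 + 11·1/5 + 15·1/5 = 36/5.
E[X | X is odd] = (36/5) / (4/5) = 9.

9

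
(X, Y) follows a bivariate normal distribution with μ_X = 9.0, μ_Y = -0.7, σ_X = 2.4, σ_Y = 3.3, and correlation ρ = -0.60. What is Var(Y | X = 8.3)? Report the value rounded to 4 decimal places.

Var(Y | X=x) = (1 − ρ²)·σ_Y².
Var(Y | X=8.3) = (3.3)²·(1 − (-0.60)²) = 10.89·0.64 = 6.9696.

6.9696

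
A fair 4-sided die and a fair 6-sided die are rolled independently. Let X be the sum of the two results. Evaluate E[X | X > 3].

136/21

P(X > 3) = 7/8.
Σ over the event: 4·1/8 + 5·1/6 + 6·1/6 + 7·1/6 + 8·1/8 + 9·1/12 + 10·1/24 = 17/3.
E[X | X > 3] = (17/3) / (7/8) = 136/21.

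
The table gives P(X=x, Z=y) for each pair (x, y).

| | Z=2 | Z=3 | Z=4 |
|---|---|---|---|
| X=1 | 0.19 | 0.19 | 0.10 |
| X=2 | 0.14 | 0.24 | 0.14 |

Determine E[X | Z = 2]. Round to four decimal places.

P(Z = 2) = 0.33.
Summing X·P(X=x,Z=y) over the conditioning event gives 0.47.
E[X | Z = 2] = (0.47) / (0.33) = 1.4242.

1.4242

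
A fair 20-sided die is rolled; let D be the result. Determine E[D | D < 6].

3

Given D < 6, D is equally likely to be any of {1, 2, 3, 4, 5}.
E[D | D < 6] = (1 + 2 + 3 + 4 + 5) / 5 = 3.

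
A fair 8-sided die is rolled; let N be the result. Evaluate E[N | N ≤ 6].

Given N ≤ 6, N is equally likely to be any of {1, 2, 3, 4, 5, 6}.
E[N | N ≤ 6] = (1 + 2 + 3 + 4 + 5 + 6) / 6 = 7/2.

7/2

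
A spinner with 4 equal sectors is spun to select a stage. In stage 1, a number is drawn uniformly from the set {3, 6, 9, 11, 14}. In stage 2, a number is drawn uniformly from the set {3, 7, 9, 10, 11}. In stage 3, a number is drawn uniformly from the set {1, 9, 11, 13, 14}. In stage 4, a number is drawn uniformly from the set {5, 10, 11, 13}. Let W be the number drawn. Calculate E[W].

E[W | stage 1] = (3+6+9+11+14)/5 = 43/5.
E[W | stage 2] = (3+7+9+10+11)/5 = 8.
E[W | stage 3] = (1+9+11+13+14)/5 = 48/5.
E[W | stage 4] = (5+10+11+13)/4 = 39/4.
By the law of total expectation,
E[W] = (1/4)·(43/5) + (1/4)·(8) + (1/4)·(48/5) + (1/4)·(39/4) = 719/80.

719/80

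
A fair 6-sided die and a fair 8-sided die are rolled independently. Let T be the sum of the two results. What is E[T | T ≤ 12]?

344/45

P(T ≤ 12) = 15/16.
E[T | T ≤ 12] = (43/6) / (15/16) = 344/45.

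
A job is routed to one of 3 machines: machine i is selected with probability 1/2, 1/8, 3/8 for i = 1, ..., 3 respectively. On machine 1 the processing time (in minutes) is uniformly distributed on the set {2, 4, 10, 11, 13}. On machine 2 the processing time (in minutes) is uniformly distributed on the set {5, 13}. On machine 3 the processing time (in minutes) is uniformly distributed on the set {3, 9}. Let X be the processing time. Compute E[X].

E[X | machine 1] = (2+4+10+11+13)/5 = 8.
E[X | machine 2] = (5+13)/2 = 9.
E[X | machine 3] = (3+9)/2 = 6.
By the law of total expectation,
E[X] = (1/2)·(8) + (1/8)·(9) + (3/8)·(6) = 59/8.

59/8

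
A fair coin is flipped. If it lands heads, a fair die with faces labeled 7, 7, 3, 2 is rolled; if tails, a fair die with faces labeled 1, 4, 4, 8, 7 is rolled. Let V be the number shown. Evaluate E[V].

E[V | heads] = (7+7+3+2)/4 = 19/4.
E[V | tails] = (1+4+4+8+7)/5 = 24/5.
By the law of total expectation,
E[V] = (1/2)·(19/4) + (1/2)·(24/5) = 191/40.

191/40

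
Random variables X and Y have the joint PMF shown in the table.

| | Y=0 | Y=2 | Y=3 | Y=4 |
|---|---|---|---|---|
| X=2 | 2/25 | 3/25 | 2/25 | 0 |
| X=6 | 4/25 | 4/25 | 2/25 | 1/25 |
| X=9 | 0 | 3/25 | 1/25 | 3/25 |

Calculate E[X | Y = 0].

P(Y = 0) = 6/25.
Σ X·P over the event = 2·(2/25) + 6·(4/25) = 28/25.
E[X | Y = 0] = (28/25) / (6/25) = 14/3.

14/3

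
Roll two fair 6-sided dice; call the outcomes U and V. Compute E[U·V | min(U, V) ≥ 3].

P(min(U, V) ≥ 3) = 4/9.
Summing UV·P(x,y) over outcomes with min(U, V) ≥ 3 gives 9.
E[U·V | min(U, V) ≥ 3] = (9) / (4/9) = 81/4.

81/4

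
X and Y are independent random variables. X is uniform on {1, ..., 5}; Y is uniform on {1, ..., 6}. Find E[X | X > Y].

Outcomes with X > Y: (2,1), (3,1), (3,2), (4,1), (4,2), (4,3), (5,1), (5,2), (5,3), (5,4), each with probability 1/30.
E[X | X > Y] = (2 + 3 + 3 + 4 + 4 + 4 + 5 + 5 + 5 + 5) / 10 = 4.

4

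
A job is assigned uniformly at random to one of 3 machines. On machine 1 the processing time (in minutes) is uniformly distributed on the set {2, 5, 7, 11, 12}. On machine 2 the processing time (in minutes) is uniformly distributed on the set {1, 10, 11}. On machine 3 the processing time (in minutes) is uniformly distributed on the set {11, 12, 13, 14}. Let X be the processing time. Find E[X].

817/90

E[X | machine 1] = (2+5+7+11+12)/5 = 37/5.
E[X | machine 2] = (1+10+11)/3 = 22/3.
E[X | machine 3] = (11+12+13+14)/4 = 25/2.
E[X] = (1/3)·(37/5) + (1/3)·(22/3) + (1/3)·(25/2) = 817/90.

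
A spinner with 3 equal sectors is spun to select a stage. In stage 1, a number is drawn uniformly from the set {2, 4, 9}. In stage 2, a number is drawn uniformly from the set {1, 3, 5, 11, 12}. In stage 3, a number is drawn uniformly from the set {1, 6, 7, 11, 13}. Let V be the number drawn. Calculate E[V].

19/3

E[V | stage 1] = (2+4+9)/3 = 5.
E[V | stage 2] = (1+3+5+11+12)/5 = 32/5.
E[V | stage 3] = (1+6+7+11+13)/5 = 38/5.
E[V] = (1/3)·(5) + (1/3)·(32/5) + (1/3)·(38/5) = 19/3.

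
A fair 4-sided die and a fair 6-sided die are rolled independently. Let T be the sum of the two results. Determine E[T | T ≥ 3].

142/23

P(T ≥ 3) = 23/24.
Σ over the event: 3·1/12 + 4·1/8 + 5·1/6 + 6·1/6 + 7·1/6 + 8·1/8 + 9·1/12 + 10·1/24 = 71/12.
E[T | T ≥ 3] = (71/12) / (23/24) = 142/23.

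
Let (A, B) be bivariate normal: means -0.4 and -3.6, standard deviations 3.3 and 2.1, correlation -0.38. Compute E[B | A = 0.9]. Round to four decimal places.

-3.9144

For a bivariate normal, E[B | A=x] = μ_B + ρ·(σ_B/σ_A)·(x − μ_A).
E[B | A=0.9] = -3.6 + (-0.38)·(2.1/3.3)·(0.9 − (-0.4)) = -3.6 + (-0.24182)·(1.3) = -3.9144.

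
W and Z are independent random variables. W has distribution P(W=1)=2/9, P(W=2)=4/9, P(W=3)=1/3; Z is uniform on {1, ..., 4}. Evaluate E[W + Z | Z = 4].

55/9

P(Z = 4) = 1/4.
Summing (W+Z)·P(x,y) over outcomes with Z = 4 gives 55/36.
E[W + Z | Z = 4] = (55/36) / (1/4) = 55/9.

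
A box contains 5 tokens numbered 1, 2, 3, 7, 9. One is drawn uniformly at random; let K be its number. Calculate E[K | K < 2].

1

P(K < 2) = 1/5.
Σ over the event: 1·1/5 = 1/5.
E[K | K < 2] = (1/5) / (1/5) = 1.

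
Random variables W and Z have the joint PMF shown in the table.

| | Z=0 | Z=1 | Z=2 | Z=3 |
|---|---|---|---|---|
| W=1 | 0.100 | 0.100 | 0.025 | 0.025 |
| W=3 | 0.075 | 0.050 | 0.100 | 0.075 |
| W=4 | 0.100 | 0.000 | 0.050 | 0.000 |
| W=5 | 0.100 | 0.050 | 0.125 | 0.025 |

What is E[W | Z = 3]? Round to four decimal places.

3.0000

P(Z = 3) = 0.125.
Summing W·P(W=x,Z=y) over the conditioning event gives 0.375.
E[W | Z = 3] = (0.375) / (0.125) = 3.0000.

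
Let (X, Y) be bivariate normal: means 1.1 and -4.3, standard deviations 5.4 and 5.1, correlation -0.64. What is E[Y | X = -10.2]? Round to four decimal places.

For a bivariate normal, E[Y | X=x] = μ_Y + ρ·(σ_Y/σ_X)·(x − μ_X).
E[Y | X=-10.2] = -4.3 + (-0.64)·(5.1/5.4)·(-10.2 − (1.1)) = -4.3 + (-0.60444)·(-11.3) = 2.5302.

2.5302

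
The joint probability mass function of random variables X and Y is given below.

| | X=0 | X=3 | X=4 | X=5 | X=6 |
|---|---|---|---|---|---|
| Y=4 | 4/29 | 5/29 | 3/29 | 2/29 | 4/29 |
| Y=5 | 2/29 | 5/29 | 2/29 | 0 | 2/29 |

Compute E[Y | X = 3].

P(X = 3) = 10/29.
Σ Y·P over the event = 4·(5/29) + 5·(5/29) = 45/29.
E[Y | X = 3] = (45/29) / (10/29) = 9/2.

9/2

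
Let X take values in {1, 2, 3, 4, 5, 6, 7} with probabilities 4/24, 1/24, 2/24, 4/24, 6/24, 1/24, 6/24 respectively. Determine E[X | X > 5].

48/7

P(X > 5) = 7/24.
Σ over the event: 6·1/24 + 7·1/4 = 2.
E[X | X > 5] = (2) / (7/24) = 48/7.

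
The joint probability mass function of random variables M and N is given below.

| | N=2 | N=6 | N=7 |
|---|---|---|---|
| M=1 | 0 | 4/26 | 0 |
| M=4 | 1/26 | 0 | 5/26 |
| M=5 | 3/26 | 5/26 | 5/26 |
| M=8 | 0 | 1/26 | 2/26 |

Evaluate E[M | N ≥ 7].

P(N ≥ 7) = 6/13.
Σ M·P over the event = 4·(5/26) + 5·(5/26) + 8·(2/26) = 61/26.
E[M | N ≥ 7] = (61/26) / (6/13) = 61/12.

61/12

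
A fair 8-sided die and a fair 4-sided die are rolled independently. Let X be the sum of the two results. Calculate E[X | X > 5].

92/11

P(X > 5) = 11/16.
Σ over the event: 6·1/8 + 7·1/8 + 8·1/8 + 9·1/8 + 10·3/32 + 11·1/16 + 12·1/32 = 23/4.
E[X | X > 5] = (23/4) / (11/16) = 92/11.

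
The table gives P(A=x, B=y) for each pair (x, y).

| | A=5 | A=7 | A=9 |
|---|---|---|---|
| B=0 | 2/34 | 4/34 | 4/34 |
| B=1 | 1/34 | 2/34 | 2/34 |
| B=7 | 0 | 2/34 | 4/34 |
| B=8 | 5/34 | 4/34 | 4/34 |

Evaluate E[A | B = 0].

37/5

P(B = 0) = 5/17.
Σ A·P over the event = 5·(2/34) + 7·(4/34) + 9·(4/34) = 37/17.
E[A | B = 0] = (37/17) / (5/17) = 37/5.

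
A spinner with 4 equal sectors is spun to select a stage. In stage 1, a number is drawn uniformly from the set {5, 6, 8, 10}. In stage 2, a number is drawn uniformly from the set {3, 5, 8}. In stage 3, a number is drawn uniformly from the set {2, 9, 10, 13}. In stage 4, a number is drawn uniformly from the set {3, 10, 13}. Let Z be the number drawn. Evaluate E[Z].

E[Z | stage 1] = (5+6+8+10)/4 = 29/4.
E[Z | stage 2] = (3+5+8)/3 = 16/3.
E[Z | stage 3] = (2+9+10+13)/4 = 17/2.
E[Z | stage 4] = (3+10+13)/3 = 26/3.
E[Z] = (1/4)·(29/4) + (1/4)·(16/3) + (1/4)·(17/2) + (1/4)·(26/3) = 119/16.

119/16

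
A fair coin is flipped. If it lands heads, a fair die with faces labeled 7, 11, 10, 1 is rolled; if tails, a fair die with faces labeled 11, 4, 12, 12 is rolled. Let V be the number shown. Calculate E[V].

E[V | heads] = (7+11+10+1)/4 = 29/4.
E[V | tails] = (11+4+12+12)/4 = 39/4.
E[V] = (1/2)·(29/4) + (1/2)·(39/4) = 17/2.

17/2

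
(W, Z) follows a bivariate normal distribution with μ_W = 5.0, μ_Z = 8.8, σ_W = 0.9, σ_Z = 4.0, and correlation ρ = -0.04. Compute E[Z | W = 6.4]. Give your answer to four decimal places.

8.5511

The regression of Z on W has slope ρ·σ_Z/σ_W and passes through (μ_W, μ_Z).
E[Z | W=6.4] = 8.8 + (-0.04)·(4.0/0.9)·(6.4 − (5.0)) = 8.8 + (-0.17778)·(1.4) = 8.5511.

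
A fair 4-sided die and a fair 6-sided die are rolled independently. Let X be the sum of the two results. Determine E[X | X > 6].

P(X > 6) = 5/12.
Σ over the event: 7·1/6 + 8·1/8 + 9·1/12 + 10·1/24 = 10/3.
E[X | X > 6] = (10/3) / (5/12) = 8.

8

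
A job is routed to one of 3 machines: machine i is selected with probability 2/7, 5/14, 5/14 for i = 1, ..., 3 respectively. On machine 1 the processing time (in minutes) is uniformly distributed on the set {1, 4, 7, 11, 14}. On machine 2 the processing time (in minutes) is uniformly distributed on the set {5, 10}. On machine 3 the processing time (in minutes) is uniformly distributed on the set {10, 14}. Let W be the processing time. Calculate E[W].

1271/140

E[W | machine 1] = (1+4+7+11+14)/5 = 37/5.
E[W | machine 2] = (5+10)/2 = 15/2.
E[W | machine 3] = (10+14)/2 = 12.
E[W] = (2/7)·(37/5) + (5/14)·(15/2) + (5/14)·(12) = 1271/140.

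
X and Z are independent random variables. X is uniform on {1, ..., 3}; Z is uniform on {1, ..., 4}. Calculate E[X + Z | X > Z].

Outcomes with X > Z: (2,1), (3,1), (3,2), each with probability 1/12.
E[X + Z | X > Z] = (3 + 4 + 5) / 3 = 4.

4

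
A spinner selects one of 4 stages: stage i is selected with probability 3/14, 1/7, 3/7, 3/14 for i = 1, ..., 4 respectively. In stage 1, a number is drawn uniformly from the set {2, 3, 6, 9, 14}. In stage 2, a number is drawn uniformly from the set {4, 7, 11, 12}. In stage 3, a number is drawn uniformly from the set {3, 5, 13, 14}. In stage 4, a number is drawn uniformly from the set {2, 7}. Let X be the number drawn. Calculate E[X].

E[X | stage 1] = (2+3+6+9+14)/5 = 34/5.
E[X | stage 2] = (4+7+11+12)/4 = 17/2.
E[X | stage 3] = (3+5+13+14)/4 = 35/4.
E[X | stage 4] = (2+7)/2 = 9/2.
By the law of total expectation,
E[X] = (3/14)·(34/5) + (1/7)·(17/2) + (3/7)·(35/4) + (3/14)·(9/2) = 517/70.

517/70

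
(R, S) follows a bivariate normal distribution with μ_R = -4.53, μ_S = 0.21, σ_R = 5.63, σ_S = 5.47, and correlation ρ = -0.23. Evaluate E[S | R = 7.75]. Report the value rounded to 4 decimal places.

The regression of S on R has slope ρ·σ_S/σ_R and passes through (μ_R, μ_S).
E[S | R=7.75] = 0.21 + (-0.23)·(5.47/5.63)·(7.75 − (-4.53)) = 0.21 + (-0.22346)·(12.28) = -2.5341.

-2.5341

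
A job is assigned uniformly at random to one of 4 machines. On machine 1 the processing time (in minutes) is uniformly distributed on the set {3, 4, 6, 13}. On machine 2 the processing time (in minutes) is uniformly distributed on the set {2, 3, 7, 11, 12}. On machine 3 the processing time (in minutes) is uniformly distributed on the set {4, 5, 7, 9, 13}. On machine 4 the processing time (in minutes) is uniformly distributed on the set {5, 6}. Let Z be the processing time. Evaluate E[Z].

E[Z | machine 1] = (3+4+6+13)/4 = 13/2.
E[Z | machine 2] = (2+3+7+11+12)/5 = 7.
E[Z | machine 3] = (4+5+7+9+13)/5 = 38/5.
E[Z | machine 4] = (5+6)/2 = 11/2.
By the law of total expectation,
E[Z] = (1/4)·(13/2) + (1/4)·(7) + (1/4)·(38/5) + (1/4)·(11/2) = 133/20.

133/20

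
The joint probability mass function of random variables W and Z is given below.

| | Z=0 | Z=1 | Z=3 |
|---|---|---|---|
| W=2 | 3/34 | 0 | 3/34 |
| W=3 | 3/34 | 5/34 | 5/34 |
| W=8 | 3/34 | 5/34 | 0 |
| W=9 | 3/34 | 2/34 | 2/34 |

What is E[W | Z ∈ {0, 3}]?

105/22

P(Z ∈ {0, 3}) = 11/17.
Σ W·P over the event = 2·(3/34) + 2·(3/34) + 3·(3/34) + 3·(5/34) + 8·(3/34) + 9·(3/34) + 9·(2/34) = 105/34.
E[W | Z ∈ {0, 3}] = (105/34) / (11/17) = 105/22.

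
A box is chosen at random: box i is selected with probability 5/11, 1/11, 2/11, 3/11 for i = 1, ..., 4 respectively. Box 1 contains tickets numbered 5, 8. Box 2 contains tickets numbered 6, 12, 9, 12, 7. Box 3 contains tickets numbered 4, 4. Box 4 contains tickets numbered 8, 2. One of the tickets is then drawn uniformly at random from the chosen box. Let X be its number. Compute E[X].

647/110

E[X | box 1] = (5+8)/2 = 13/2.
E[X | box 2] = (6+12+9+12+7)/5 = 46/5.
E[X | box 3] = (4+4)/2 = 4.
E[X | box 4] = (8+2)/2 = 5.
By the law of total expectation,
E[X] = (5/11)·(13/2) + (1/11)·(46/5) + (2/11)·(4) + (3/11)·(5) = 647/110.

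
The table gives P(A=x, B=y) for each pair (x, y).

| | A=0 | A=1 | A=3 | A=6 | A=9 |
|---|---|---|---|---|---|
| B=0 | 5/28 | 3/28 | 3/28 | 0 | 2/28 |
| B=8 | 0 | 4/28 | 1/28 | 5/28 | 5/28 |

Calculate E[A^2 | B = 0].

192/13

P(B = 0) = 13/28.
Σ A^2·P over the event = 0·(5/28) + 1·(3/28) + 9·(3/28) + 81·(2/28) = 48/7.
E[A^2 | B = 0] = (48/7) / (13/28) = 192/13.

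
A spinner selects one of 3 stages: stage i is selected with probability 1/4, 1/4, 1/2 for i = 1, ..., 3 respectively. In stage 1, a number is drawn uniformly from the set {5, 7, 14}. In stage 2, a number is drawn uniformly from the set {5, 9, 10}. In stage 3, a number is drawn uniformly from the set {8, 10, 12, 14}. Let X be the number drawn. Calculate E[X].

E[X | stage 1] = (5+7+14)/3 = 26/3.
E[X | stage 2] = (5+9+10)/3 = 8.
E[X | stage 3] = (8+10+12+14)/4 = 11.
By the law of total expectation,
E[X] = (1/4)·(26/3) + (1/4)·(8) + (1/2)·(11) = 29/3.

29/3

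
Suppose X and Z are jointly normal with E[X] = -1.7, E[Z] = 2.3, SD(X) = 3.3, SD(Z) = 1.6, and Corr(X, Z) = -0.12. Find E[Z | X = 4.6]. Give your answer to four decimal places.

E[Z | X=x] = μ_Z + ρ(σ_Z/σ_X)(x − μ_X) for jointly normal variables.
E[Z | X=4.6] = 2.3 + (-0.12)·(1.6/3.3)·(4.6 − (-1.7)) = 2.3 + (-0.058182)·(6.3) = 1.9335.

1.9335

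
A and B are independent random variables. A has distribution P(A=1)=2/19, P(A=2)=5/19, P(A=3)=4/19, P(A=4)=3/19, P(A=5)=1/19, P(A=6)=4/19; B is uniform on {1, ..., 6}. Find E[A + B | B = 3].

122/19

P(B = 3) = 1/6.
Summing (A+B)·P(x,y) over outcomes with B = 3 gives 61/57.
E[A + B | B = 3] = (61/57) / (1/6) = 122/19.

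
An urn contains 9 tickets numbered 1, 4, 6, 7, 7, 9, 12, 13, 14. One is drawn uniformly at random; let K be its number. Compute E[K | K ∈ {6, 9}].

P(K ∈ {6, 9}) = 2/9.
Σ over the event: 6·1/9 + 9·1/9 = 5/3.
E[K | K ∈ {6, 9}] = (5/3) / (2/9) = 15/2.

15/2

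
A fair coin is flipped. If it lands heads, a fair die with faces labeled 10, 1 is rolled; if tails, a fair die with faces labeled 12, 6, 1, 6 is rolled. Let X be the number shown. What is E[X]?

47/8

E[X | heads] = (10+1)/2 = 11/2.
E[X | tails] = (12+6+1+6)/4 = 25/4.
By the law of total expectation,
E[X] = (1/2)·(11/2) + (1/2)·(25/4) = 47/8.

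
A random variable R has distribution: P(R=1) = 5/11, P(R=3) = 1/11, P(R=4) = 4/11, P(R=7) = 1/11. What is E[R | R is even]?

P(R is even) = 4/11.
Σ over the event: 4·4/11 = 16/11.
E[R | R is even] = (16/11) / (4/11) = 4.

4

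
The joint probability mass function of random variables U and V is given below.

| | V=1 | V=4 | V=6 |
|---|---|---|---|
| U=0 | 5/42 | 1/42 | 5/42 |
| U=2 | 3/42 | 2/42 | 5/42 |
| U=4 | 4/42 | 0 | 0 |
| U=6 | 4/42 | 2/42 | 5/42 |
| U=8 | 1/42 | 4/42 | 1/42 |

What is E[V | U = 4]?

1

P(U = 4) = 2/21.
Σ V·P over the event = 1·(4/42) = 2/21.
E[V | U = 4] = (2/21) / (2/21) = 1.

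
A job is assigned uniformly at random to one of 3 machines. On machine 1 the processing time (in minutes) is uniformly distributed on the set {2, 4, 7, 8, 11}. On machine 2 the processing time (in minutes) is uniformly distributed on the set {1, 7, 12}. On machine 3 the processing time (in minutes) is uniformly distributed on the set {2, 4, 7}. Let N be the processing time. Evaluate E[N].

29/5

E[N | machine 1] = (2+4+7+8+11)/5 = 32/5.
E[N | machine 2] = (1+7+12)/3 = 20/3.
E[N | machine 3] = (2+4+7)/3 = 13/3.
E[N] = (1/3)·(32/5) + (1/3)·(20/3) + (1/3)·(13/3) = 29/5.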